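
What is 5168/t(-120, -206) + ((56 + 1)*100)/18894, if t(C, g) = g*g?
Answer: 14147058/33407741 ≈ 0.42347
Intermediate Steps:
t(C, g) = g²
5168/t(-120, -206) + ((56 + 1)*100)/18894 = 5168/((-206)²) + ((56 + 1)*100)/18894 = 5168/42436 + (57*100)*(1/18894) = 5168*(1/42436) + 5700*(1/18894) = 1292/10609 + 950/3149 = 14147058/33407741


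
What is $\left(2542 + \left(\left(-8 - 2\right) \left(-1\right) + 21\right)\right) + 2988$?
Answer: $5561$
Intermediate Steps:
$\left(2542 + \left(\left(-8 - 2\right) \left(-1\right) + 21\right)\right) + 2988 = \left(2542 + \left(\left(-10\right) \left(-1\right) + 21\right)\right) + 2988 = \left(2542 + \left(10 + 21\right)\right) + 2988 = \left(2542 + 31\right) + 2988 = 2573 + 2988 = 5561$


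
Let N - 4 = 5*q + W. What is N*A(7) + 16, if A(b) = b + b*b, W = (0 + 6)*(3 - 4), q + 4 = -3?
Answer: -2056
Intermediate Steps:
q = -7 (q = -4 - 3 = -7)
W = -6 (W = 6*(-1) = -6)
N = -37 (N = 4 + (5*(-7) - 6) = 4 + (-35 - 6) = 4 - 41 = -37)
A(b) = b + b**2
N*A(7) + 16 = -259*(1 + 7) + 16 = -259*8 + 16 = -37*56 + 16 = -2072 + 16 = -2056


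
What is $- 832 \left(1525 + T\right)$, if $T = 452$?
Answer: $-1644864$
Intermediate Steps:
$- 832 \left(1525 + T\right) = - 832 \left(1525 + 452\right) = \left(-832\right) 1977 = -1644864$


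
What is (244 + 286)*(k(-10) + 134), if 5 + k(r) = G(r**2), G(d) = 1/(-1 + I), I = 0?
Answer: 67840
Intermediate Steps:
G(d) = -1 (G(d) = 1/(-1 + 0) = 1/(-1) = -1)
k(r) = -6 (k(r) = -5 - 1 = -6)
(244 + 286)*(k(-10) + 134) = (244 + 286)*(-6 + 134) = 530*128 = 67840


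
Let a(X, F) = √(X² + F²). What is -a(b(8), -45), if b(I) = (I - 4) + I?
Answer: -3*√241 ≈ -46.573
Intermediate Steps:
b(I) = -4 + 2*I (b(I) = (-4 + I) + I = -4 + 2*I)
a(X, F) = √(F² + X²)
-a(b(8), -45) = -√((-45)² + (-4 + 2*8)²) = -√(2025 + (-4 + 16)²) = -√(2025 + 12²) = -√(2025 + 144) = -√2169 = -3*√241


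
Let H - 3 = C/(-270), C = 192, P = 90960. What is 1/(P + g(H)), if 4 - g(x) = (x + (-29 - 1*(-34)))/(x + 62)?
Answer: 2893/263158524 ≈ 1.0993e-5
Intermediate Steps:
H = 103/45 (H = 3 + 192/(-270) = 3 + 192*(-1/270) = 3 - 32/45 = 103/45 ≈ 2.2889)
g(x) = 4 - (5 + x)/(62 + x) (g(x) = 4 - (x + (-29 - 1*(-34)))/(x + 62) = 4 - (x + (-29 + 34))/(62 + x) = 4 - (x + 5)/(62 + x) = 4 - (5 + x)/(62 + x))
1/(P + g(H)) = 1/(90960 + 3*(81 + 103/45)/(62 + 103/45)) = 1/(90960 + 3*(3748/45)/(2893/45)) = 1/(90960 + 3*(45/2893)*(3748/45)) = 1/(90960 + 11244/2893) = 1/(263158524/2893) = 2893/263158524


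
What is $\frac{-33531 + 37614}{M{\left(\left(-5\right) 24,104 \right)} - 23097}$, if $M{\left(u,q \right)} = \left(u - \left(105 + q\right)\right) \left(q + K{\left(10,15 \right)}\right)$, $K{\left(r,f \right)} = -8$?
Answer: $- \frac{1361}{18227} \approx -0.074669$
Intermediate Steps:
$M{\left(u,q \right)} = \left(-8 + q\right) \left(-105 + u - q\right)$ ($M{\left(u,q \right)} = \left(u - \left(105 + q\right)\right) \left(q - 8\right) = \left(-105 + u - q\right) \left(-8 + q\right) = \left(-8 + q\right) \left(-105 + u - q\right)$)
$\frac{-33531 + 37614}{M{\left(\left(-5\right) 24,104 \right)} - 23097} = \frac{-33531 + 37614}{\left(840 - 104^{2} - 10088 - 8 \left(\left(-5\right) 24\right) + 104 \left(\left(-5\right) 24\right)\right) - 23097} = \frac{4083}{\left(840 - 10816 - 10088 - -960 + 104 \left(-120\right)\right) - 23097} = \frac{4083}{\left(840 - 10816 - 10088 + 960 - 12480\right) - 23097} = \frac{4083}{-31584 - 23097} = \frac{4083}{-54681} = 4083 \left(- \frac{1}{54681}\right) = - \frac{1361}{18227}$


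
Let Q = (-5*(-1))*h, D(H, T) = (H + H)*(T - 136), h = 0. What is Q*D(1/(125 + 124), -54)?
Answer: 0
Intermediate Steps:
D(H, T) = 2*H*(-136 + T) (D(H, T) = (2*H)*(-136 + T) = 2*H*(-136 + T))
Q = 0 (Q = -5*(-1)*0 = 5*0 = 0)
Q*D(1/(125 + 124), -54) = 0*(2*(-136 - 54)/(125 + 124)) = 0*(2*(-190)/249) = 0*(2*(1/249)*(-190)) = 0*(-380/249) = 0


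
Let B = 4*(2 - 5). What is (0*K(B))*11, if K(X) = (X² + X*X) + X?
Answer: 0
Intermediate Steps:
B = -12 (B = 4*(-3) = -12)
K(X) = X + 2*X² (K(X) = (X² + X²) + X = 2*X² + X = X + 2*X²)
(0*K(B))*11 = (0*(-12*(1 + 2*(-12))))*11 = (0*(-12*(1 - 24)))*11 = (0*(-12*(-23)))*11 = (0*276)*11 = 0*11 = 0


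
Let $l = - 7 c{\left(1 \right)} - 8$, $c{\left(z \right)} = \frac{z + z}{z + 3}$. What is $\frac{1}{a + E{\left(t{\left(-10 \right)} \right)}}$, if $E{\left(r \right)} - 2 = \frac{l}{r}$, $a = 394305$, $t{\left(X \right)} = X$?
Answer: $\frac{20}{7886163} \approx 2.5361 \cdot 10^{-6}$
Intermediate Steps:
$c{\left(z \right)} = \frac{2 z}{3 + z}$
$l = - \frac{23}{2}$ ($l = - 7 \cdot 2 \cdot 1 \frac{1}{3 + 1} - 8 = - 7 \cdot 2 \cdot 1 \cdot \frac{1}{4} - 8 = \left(-7\right) \frac{1}{2} - 8 = - \frac{7}{2} - 8 = - \frac{23}{2} \approx -11.5$)
$E{\left(r \right)} = 2 - \frac{23}{2 r}$
$\frac{1}{a + E{\left(t{\left(-10 \right)} \right)}} = \frac{1}{394305 + \left(2 - \frac{23}{2 \left(-10\right)}\right)} = \frac{1}{394305 + \left(2 - - \frac{23}{20}\right)} = \frac{1}{394305 + \left(2 + \frac{23}{20}\right)} = \frac{1}{394305 + \frac{63}{20}} = \frac{1}{\frac{7886163}{20}} = \frac{20}{7886163}$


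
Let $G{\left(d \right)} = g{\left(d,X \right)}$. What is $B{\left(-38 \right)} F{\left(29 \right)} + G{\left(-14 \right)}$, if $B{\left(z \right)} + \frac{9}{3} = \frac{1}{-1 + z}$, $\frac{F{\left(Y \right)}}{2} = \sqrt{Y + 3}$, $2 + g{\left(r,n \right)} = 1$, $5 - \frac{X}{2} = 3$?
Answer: $-1 - \frac{944 \sqrt{2}}{39} \approx -35.231$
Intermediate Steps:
$X = 4$ ($X = 10 - 6 = 4$)
$g{\left(r,n \right)} = -1$ ($g{\left(r,n \right)} = -2 + 1 = -1$)
$G{\left(d \right)} = -1$
$F{\left(Y \right)} = 2 \sqrt{3 + Y}$ ($F{\left(Y \right)} = 2 \sqrt{Y + 3} = 2 \sqrt{3 + Y}$)
$B{\left(z \right)} = -3 + \frac{1}{-1 + z}$
$B{\left(-38 \right)} F{\left(29 \right)} + G{\left(-14 \right)} = \frac{4 - -114}{-1 - 38} \cdot 2 \sqrt{3 + 29} - 1 = \frac{4 + 114}{-39} \cdot 2 \sqrt{32} - 1 = \left(- \frac{1}{39}\right) 118 \cdot 2 \cdot 4 \sqrt{2} - 1 = - \frac{118 \cdot 8 \sqrt{2}}{39} - 1 = - \frac{944 \sqrt{2}}{39} - 1 = -1 - \frac{944 \sqrt{2}}{39}$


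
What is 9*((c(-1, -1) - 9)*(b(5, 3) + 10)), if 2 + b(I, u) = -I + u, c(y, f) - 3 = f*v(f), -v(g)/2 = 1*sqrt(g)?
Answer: -324 + 108*I ≈ -324.0 + 108.0*I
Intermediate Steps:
v(g) = -2*sqrt(g)
c(y, f) = 3 - 2*f**(3/2) (c(y, f) = 3 + f*(-2*sqrt(f)) = 3 - 2*f**(3/2))
b(I, u) = -2 + u - I (b(I, u) = -2 + (-I + u) = -2 + (u - I) = -2 + u - I)
9*((c(-1, -1) - 9)*(b(5, 3) + 10)) = 9*(((3 - (-2)*I) - 9)*((-2 + 3 - 1*5) + 10)) = 9*(((3 - (-2)*I) - 9)*((-2 + 3 - 5) + 10)) = 9*(((3 + 2*I) - 9)*(-4 + 10)) = 9*((-6 + 2*I)*6) = 9*(-36 + 12*I) = -324 + 108*I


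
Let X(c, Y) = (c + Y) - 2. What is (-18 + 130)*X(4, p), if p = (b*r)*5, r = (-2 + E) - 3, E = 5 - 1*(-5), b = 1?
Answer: 3024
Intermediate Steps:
E = 10 (E = 5 + 5 = 10)
r = 5 (r = (-2 + 10) - 3 = 8 - 3 = 5)
p = 25 (p = (1*5)*5 = 5*5 = 25)
X(c, Y) = -2 + Y + c (X(c, Y) = (Y + c) - 2 = -2 + Y + c)
(-18 + 130)*X(4, p) = (-18 + 130)*(-2 + 25 + 4) = 112*27 = 3024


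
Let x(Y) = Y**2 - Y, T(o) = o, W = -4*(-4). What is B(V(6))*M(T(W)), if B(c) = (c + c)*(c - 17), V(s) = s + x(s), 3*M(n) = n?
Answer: 7296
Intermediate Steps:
W = 16
M(n) = n/3
V(s) = s + s*(-1 + s)
B(c) = 2*c*(-17 + c) (B(c) = (2*c)*(-17 + c) = 2*c*(-17 + c))
B(V(6))*M(T(W)) = (2*6**2*(-17 + 6**2))*((1/3)*16) = (2*36*(-17 + 36))*(16/3) = (2*36*19)*(16/3) = 1368*(16/3) = 7296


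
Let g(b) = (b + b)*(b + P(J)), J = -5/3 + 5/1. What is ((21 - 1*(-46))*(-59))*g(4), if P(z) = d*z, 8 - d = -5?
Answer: -4490608/3 ≈ -1.4969e+6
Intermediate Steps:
J = 10/3 (J = -5*⅓ + 5*1 = -5/3 + 5 = 10/3 ≈ 3.3333)
d = 13 (d = 8 - 1*(-5) = 8 + 5 = 13)
P(z) = 13*z
g(b) = 2*b*(130/3 + b) (g(b) = (b + b)*(b + 13*(10/3)) = (2*b)*(b + 130/3) = (2*b)*(130/3 + b) = 2*b*(130/3 + b))
((21 - 1*(-46))*(-59))*g(4) = ((21 - 1*(-46))*(-59))*((⅔)*4*(130 + 3*4)) = ((21 + 46)*(-59))*((⅔)*4*(130 + 12)) = (67*(-59))*((⅔)*4*142) = -3953*1136/3 = -4490608/3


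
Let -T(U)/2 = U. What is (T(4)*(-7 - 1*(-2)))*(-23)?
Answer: -920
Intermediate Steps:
T(U) = -2*U
(T(4)*(-7 - 1*(-2)))*(-23) = ((-2*4)*(-7 - 1*(-2)))*(-23) = -8*(-7 + 2)*(-23) = -8*(-5)*(-23) = 40*(-23) = -920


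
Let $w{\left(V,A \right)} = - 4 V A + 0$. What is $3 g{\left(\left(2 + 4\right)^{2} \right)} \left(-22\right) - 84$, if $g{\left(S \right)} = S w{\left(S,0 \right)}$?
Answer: $-84$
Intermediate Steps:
$w{\left(V,A \right)} = - 4 A V$ ($w{\left(V,A \right)} = - 4 A V + 0 = - 4 A V$)
$g{\left(S \right)} = 0$ ($g{\left(S \right)} = S \left(\left(-4\right) 0 S\right) = S 0 = 0$)
$3 g{\left(\left(2 + 4\right)^{2} \right)} \left(-22\right) - 84 = 3 \cdot 0 \left(-22\right) - 84 = 0 \left(-22\right) - 84 = 0 - 84 = -84$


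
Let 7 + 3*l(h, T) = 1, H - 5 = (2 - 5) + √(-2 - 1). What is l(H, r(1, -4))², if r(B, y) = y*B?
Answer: 4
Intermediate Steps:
r(B, y) = B*y
H = 2 + I*√3 (H = 5 + ((2 - 5) + √(-2 - 1)) = 5 + (-3 + √(-3)) = 5 + (-3 + I*√3) = 2 + I*√3 ≈ 2.0 + 1.732*I)
l(h, T) = -2 (l(h, T) = -7/3 + (⅓)*1 = -7/3 + ⅓ = -2)
l(H, r(1, -4))² = (-2)² = 4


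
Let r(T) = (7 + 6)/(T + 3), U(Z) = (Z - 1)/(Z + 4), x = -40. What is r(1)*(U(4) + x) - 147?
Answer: -8825/32 ≈ -275.78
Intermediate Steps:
U(Z) = (-1 + Z)/(4 + Z)
r(T) = 13/(3 + T)
r(1)*(U(4) + x) - 147 = (13/(3 + 1))*((-1 + 4)/(4 + 4) - 40) - 147 = (13/4)*(3/8 - 40) - 147 = (13*(1/4))*((1/8)*3 - 40) - 147 = 13*(3/8 - 40)/4 - 147 = (13/4)*(-317/8) - 147 = -4121/32 - 147 = -8825/32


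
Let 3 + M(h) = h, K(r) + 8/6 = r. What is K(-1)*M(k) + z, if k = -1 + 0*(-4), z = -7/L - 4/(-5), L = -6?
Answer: 113/10 ≈ 11.300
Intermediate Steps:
K(r) = -4/3 + r
z = 59/30 (z = -7/(-6) - 4/(-5) = -7*(-1/6) - 4*(-1/5) = 7/6 + 4/5 = 59/30 ≈ 1.9667)
k = -1 (k = -1 + 0 = -1)
M(h) = -3 + h
K(-1)*M(k) + z = (-4/3 - 1)*(-3 - 1) + 59/30 = -7/3*(-4) + 59/30 = 28/3 + 59/30 = 113/10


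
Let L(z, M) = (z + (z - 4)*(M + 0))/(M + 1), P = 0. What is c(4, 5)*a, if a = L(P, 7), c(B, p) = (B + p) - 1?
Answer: -28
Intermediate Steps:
c(B, p) = -1 + B + p
L(z, M) = (z + M*(-4 + z))/(1 + M) (L(z, M) = (z + (-4 + z)*M)/(1 + M) = (z + M*(-4 + z))/(1 + M))
a = -7/2 (a = (0 - 4*7 + 7*0)/(1 + 7) = (0 - 28 + 0)/8 = (⅛)*(-28) = -7/2 ≈ -3.5000)
c(4, 5)*a = (-1 + 4 + 5)*(-7/2) = 8*(-7/2) = -28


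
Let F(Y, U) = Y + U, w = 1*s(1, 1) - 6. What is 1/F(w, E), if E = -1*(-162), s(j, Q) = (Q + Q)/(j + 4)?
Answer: 5/782 ≈ 0.0063939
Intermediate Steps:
s(j, Q) = 2*Q/(4 + j) (s(j, Q) = (2*Q)/(4 + j) = 2*Q/(4 + j))
E = 162
w = -28/5 (w = 1*(2*1/(4 + 1)) - 6 = 1*(2*1/5) - 6 = 1*(2*1*(1/5)) - 6 = 1*(2/5) - 6 = 2/5 - 6 = -28/5 ≈ -5.6000)
F(Y, U) = U + Y
1/F(w, E) = 1/(162 - 28/5) = 1/(782/5) = 5/782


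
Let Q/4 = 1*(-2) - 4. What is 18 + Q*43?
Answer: -1014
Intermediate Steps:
Q = -24 (Q = 4*(1*(-2) - 4) = 4*(-2 - 4) = 4*(-6) = -24)
18 + Q*43 = 18 - 24*43 = 18 - 1032 = -1014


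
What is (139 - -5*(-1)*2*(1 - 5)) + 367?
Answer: 546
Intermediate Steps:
(139 - -5*(-1)*2*(1 - 5)) + 367 = (139 - 5*2*(-4)) + 367 = (139 - 10*(-4)) + 367 = (139 - 1*(-40)) + 367 = (139 + 40) + 367 = 179 + 367 = 546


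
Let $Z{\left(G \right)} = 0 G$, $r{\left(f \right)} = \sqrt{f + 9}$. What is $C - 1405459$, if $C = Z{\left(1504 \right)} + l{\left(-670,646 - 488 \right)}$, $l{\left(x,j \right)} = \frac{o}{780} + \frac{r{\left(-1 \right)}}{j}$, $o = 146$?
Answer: $- \frac{548128937}{390} + \frac{\sqrt{2}}{79} \approx -1.4055 \cdot 10^{6}$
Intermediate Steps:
$r{\left(f \right)} = \sqrt{9 + f}$
$l{\left(x,j \right)} = \frac{73}{390} + \frac{2 \sqrt{2}}{j}$ ($l{\left(x,j \right)} = \frac{146}{780} + \frac{\sqrt{9 - 1}}{j} = 146 \cdot \frac{1}{780} + \frac{\sqrt{8}}{j} = \frac{73}{390} + \frac{2 \sqrt{2}}{j}$)
$Z{\left(G \right)} = 0$
$C = \frac{73}{390} + \frac{\sqrt{2}}{79}$ ($C = 0 + \left(\frac{73}{390} + \frac{2 \sqrt{2}}{646 - 488}\right) = 0 + \left(\frac{73}{390} + \frac{2 \sqrt{2}}{158}\right) = 0 + \left(\frac{73}{390} + 2 \sqrt{2} \cdot \frac{1}{158}\right) = 0 + \left(\frac{73}{390} + \frac{\sqrt{2}}{79}\right) = \frac{73}{390} + \frac{\sqrt{2}}{79} \approx 0.20508$)
$C - 1405459 = \left(\frac{73}{390} + \frac{\sqrt{2}}{79}\right) - 1405459 = - \frac{548128937}{390} + \frac{\sqrt{2}}{79}$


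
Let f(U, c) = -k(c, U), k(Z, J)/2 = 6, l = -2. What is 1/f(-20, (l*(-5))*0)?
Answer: -1/12 ≈ -0.083333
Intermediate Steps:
k(Z, J) = 12 (k(Z, J) = 2*6 = 12)
f(U, c) = -12 (f(U, c) = -1*12 = -12)
1/f(-20, (l*(-5))*0) = 1/(-12) = -1/12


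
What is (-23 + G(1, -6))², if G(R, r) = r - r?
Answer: 529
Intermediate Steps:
G(R, r) = 0
(-23 + G(1, -6))² = (-23 + 0)² = (-23)² = 529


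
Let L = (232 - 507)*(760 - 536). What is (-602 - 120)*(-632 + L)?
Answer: 44931504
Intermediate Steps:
L = -61600 (L = -275*224 = -61600)
(-602 - 120)*(-632 + L) = (-602 - 120)*(-632 - 61600) = -722*(-62232) = 44931504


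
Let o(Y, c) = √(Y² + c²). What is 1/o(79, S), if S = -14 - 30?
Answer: √8177/8177 ≈ 0.011059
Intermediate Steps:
S = -44
1/o(79, S) = 1/(√(79² + (-44)²)) = 1/(√(6241 + 1936)) = 1/(√8177) = √8177/8177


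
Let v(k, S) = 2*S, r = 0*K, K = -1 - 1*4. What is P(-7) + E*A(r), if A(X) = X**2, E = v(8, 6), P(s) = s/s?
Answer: 1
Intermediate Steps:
K = -5 (K = -1 - 4 = -5)
P(s) = 1
r = 0 (r = 0*(-5) = 0)
E = 12 (E = 2*6 = 12)
P(-7) + E*A(r) = 1 + 12*0**2 = 1 + 12*0 = 1 + 0 = 1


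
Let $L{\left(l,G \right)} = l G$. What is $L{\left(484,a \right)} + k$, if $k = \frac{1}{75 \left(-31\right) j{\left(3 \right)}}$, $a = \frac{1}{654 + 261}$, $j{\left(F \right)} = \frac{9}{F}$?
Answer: $\frac{224999}{425475} \approx 0.52882$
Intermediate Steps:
$a = \frac{1}{915} \approx 0.0010929$
$L{\left(l,G \right)} = G l$
$k = - \frac{1}{6975}$ ($k = \frac{1}{75 \left(-31\right) \frac{9}{3}} = \frac{1}{\left(-2325\right) 9 \cdot \frac{1}{3}} = \frac{1}{\left(-2325\right) 3} = \frac{1}{-6975} = - \frac{1}{6975} \approx -0.00014337$)
$L{\left(484,a \right)} + k = \frac{1}{915} \cdot 484 - \frac{1}{6975} = \frac{484}{915} - \frac{1}{6975} = \frac{224999}{425475}$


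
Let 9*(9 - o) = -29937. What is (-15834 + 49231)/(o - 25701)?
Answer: -100191/67097 ≈ -1.4932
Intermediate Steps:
o = 10006/3 (o = 9 - ⅑*(-29937) = 9 + 9979/3 = 10006/3 ≈ 3335.3)
(-15834 + 49231)/(o - 25701) = (-15834 + 49231)/(10006/3 - 25701) = 33397/(-67097/3) = 33397*(-3/67097) = -100191/67097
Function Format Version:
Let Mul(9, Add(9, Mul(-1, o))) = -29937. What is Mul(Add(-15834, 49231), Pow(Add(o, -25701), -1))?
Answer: Rational(-100191, 67097) ≈ -1.4932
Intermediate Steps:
o = Rational(10006, 3) (o = Add(9, Mul(Rational(-1, 9), -29937)) = Add(9, Rational(9979, 3)) = Rational(10006, 3) ≈ 3335.3)
Mul(Add(-15834, 49231), Pow(Add(o, -25701), -1)) = Mul(Add(-15834, 49231), Pow(Add(Rational(10006, 3), -25701), -1)) = Mul(33397, Pow(Rational(-67097, 3), -1)) = Mul(33397, Rational(-3, 67097)) = Rational(-100191, 67097)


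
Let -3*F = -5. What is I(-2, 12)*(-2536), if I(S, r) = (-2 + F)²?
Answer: -2536/9 ≈ -281.78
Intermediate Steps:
F = 5/3 (F = -⅓*(-5) = 5/3 ≈ 1.6667)
I(S, r) = ⅑ (I(S, r) = (-2 + 5/3)² = (-⅓)² = ⅑)
I(-2, 12)*(-2536) = (⅑)*(-2536) = -2536/9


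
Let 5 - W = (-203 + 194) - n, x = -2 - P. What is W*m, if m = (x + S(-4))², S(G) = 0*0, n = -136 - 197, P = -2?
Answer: 0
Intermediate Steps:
n = -333
x = 0 (x = -2 - 1*(-2) = -2 + 2 = 0)
S(G) = 0
m = 0 (m = (0 + 0)² = 0² = 0)
W = -319 (W = 5 - ((-203 + 194) - 1*(-333)) = 5 - (-9 + 333) = 5 - 1*324 = 5 - 324 = -319)
W*m = -319*0 = 0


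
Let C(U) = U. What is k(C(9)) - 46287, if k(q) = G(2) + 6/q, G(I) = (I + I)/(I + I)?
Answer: -138856/3 ≈ -46285.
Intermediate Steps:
G(I) = 1 (G(I) = (2*I)/((2*I)) = (2*I)*(1/(2*I)) = 1)
k(q) = 1 + 6/q
k(C(9)) - 46287 = (6 + 9)/9 - 46287 = (⅑)*15 - 46287 = 5/3 - 46287 = -138856/3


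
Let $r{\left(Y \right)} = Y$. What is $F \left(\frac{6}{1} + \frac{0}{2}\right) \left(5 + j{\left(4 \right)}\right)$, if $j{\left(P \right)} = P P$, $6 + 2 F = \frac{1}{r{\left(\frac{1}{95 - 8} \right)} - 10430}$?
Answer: $- \frac{343006083}{907409} \approx -378.01$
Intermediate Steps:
$F = - \frac{5444541}{1814818}$ ($F = -3 + \frac{1}{2 \left(\frac{1}{95 - 8} - 10430\right)} = -3 + \frac{1}{2 \left(\frac{1}{87} - 10430\right)} = -3 + \frac{1}{2 \left(- \frac{907409}{87}\right)} = -3 + \frac{1}{2} \left(- \frac{87}{907409}\right) = -3 - \frac{87}{1814818} = - \frac{5444541}{1814818} \approx -3.0$)
$j{\left(P \right)} = P^{2}$
$F \left(\frac{6}{1} + \frac{0}{2}\right) \left(5 + j{\left(4 \right)}\right) = - \frac{5444541 \left(\frac{6}{1} + \frac{0}{2}\right) \left(5 + 4^{2}\right)}{1814818} = - \frac{5444541 \left(6 \cdot 1 + 0 \cdot \frac{1}{2}\right) \left(5 + 16\right)}{1814818} = - \frac{5444541 \left(6 + 0\right) 21}{1814818} = - \frac{5444541 \cdot 6 \cdot 21}{1814818} = \left(- \frac{5444541}{1814818}\right) 126 = - \frac{343006083}{907409}$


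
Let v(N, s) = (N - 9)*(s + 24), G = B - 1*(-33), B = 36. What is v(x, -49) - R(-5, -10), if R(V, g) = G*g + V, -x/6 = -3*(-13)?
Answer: 6770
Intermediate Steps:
G = 69 (G = 36 - 1*(-33) = 36 + 33 = 69)
x = -234 (x = -(-18)*(-13) = -6*39 = -234)
v(N, s) = (-9 + N)*(24 + s)
R(V, g) = V + 69*g (R(V, g) = 69*g + V = V + 69*g)
v(x, -49) - R(-5, -10) = (-216 - 9*(-49) + 24*(-234) - 234*(-49)) - (-5 + 69*(-10)) = (-216 + 441 - 5616 + 11466) - (-5 - 690) = 6075 - 1*(-695) = 6075 + 695 = 6770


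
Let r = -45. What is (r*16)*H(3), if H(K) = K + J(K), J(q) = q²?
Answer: -8640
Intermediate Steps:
H(K) = K + K²
(r*16)*H(3) = (-45*16)*(3*(1 + 3)) = -2160*4 = -720*12 = -8640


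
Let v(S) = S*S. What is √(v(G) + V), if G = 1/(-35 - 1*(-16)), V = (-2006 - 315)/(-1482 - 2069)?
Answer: 2*√746981258/67469 ≈ 0.81018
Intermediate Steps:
V = 2321/3551 (V = -2321/(-3551) = -2321*(-1/3551) = 2321/3551 ≈ 0.65362)
G = -1/19 (G = 1/(-35 + 16) = 1/(-19) = -1/19 ≈ -0.052632)
v(S) = S²
√(v(G) + V) = √((-1/19)² + 2321/3551) = √(1/361 + 2321/3551) = √(841432/1281911) = 2*√746981258/67469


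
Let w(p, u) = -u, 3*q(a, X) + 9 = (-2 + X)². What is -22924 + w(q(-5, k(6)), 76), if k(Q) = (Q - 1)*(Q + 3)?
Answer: -23000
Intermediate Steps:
k(Q) = (-1 + Q)*(3 + Q)
q(a, X) = -3 + (-2 + X)²/3
-22924 + w(q(-5, k(6)), 76) = -22924 - 1*76 = -22924 - 76 = -23000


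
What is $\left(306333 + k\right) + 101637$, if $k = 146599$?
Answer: $554569$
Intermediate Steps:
$\left(306333 + k\right) + 101637 = \left(306333 + 146599\right) + 101637 = 452932 + 101637 = 554569$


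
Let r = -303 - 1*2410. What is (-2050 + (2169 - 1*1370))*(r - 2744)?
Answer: 6826707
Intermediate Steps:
r = -2713 (r = -303 - 2410 = -2713)
(-2050 + (2169 - 1*1370))*(r - 2744) = (-2050 + (2169 - 1*1370))*(-2713 - 2744) = (-2050 + (2169 - 1370))*(-5457) = (-2050 + 799)*(-5457) = -1251*(-5457) = 6826707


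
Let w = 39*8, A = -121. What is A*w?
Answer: -37752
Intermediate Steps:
w = 312
A*w = -121*312 = -37752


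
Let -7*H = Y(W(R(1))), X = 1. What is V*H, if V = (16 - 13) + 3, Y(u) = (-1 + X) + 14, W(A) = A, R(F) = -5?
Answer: -12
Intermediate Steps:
Y(u) = 14 (Y(u) = (-1 + 1) + 14 = 0 + 14 = 14)
H = -2 (H = -⅐*14 = -2)
V = 6 (V = 3 + 3 = 6)
V*H = 6*(-2) = -12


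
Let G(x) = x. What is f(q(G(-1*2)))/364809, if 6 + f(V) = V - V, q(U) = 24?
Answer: -2/121603 ≈ -1.6447e-5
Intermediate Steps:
f(V) = -6 (f(V) = -6 + (V - V) = -6 + 0 = -6)
f(q(G(-1*2)))/364809 = -6/364809 = -6*1/364809 = -2/121603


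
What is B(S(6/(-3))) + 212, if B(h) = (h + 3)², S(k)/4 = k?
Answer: 237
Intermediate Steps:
S(k) = 4*k
B(h) = (3 + h)²
B(S(6/(-3))) + 212 = (3 + 4*(6/(-3)))² + 212 = (3 + 4*(6*(-⅓)))² + 212 = (3 + 4*(-2))² + 212 = (3 - 8)² + 212 = (-5)² + 212 = 25 + 212 = 237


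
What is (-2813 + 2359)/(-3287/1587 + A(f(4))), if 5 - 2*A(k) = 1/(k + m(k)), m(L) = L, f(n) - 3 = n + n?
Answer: -31701912/28355 ≈ -1118.0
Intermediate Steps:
f(n) = 3 + 2*n (f(n) = 3 + (n + n) = 3 + 2*n)
A(k) = 5/2 - 1/(4*k) (A(k) = 5/2 - 1/(2*(k + k)) = 5/2 - 1/(2*k)/2 = 5/2 - 1/(4*k))
(-2813 + 2359)/(-3287/1587 + A(f(4))) = (-2813 + 2359)/(-3287/1587 + (-1 + 10*(3 + 2*4))/(4*(3 + 2*4))) = -454/(-3287*1/1587 + (-1 + 10*(3 + 8))/(4*(3 + 8))) = -454/(-3287/1587 + (¼)*(-1 + 10*11)/11) = -454/(-3287/1587 + (¼)*(1/11)*(-1 + 110)) = -454/(-3287/1587 + (¼)*(1/11)*109) = -454/(-3287/1587 + 109/44) = -454/28355/69828 = -454*69828/28355 = -31701912/28355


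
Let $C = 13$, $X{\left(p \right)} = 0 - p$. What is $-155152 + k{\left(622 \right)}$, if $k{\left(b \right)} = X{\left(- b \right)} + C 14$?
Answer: $-154348$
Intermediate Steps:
$X{\left(p \right)} = - p$
$k{\left(b \right)} = 182 + b$ ($k{\left(b \right)} = - \left(-1\right) b + 13 \cdot 14 = b + 182 = 182 + b$)
$-155152 + k{\left(622 \right)} = -155152 + \left(182 + 622\right) = -155152 + 804 = -154348$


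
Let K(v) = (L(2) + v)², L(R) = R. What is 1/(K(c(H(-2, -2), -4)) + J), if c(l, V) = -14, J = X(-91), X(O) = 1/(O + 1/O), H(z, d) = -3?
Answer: 8282/1192517 ≈ 0.0069450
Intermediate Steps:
J = -91/8282 (J = -91/(1 + (-91)²) = -91/(1 + 8281) = -91/8282 ≈ -0.010988)
K(v) = (2 + v)²
1/(K(c(H(-2, -2), -4)) + J) = 1/((2 - 14)² - 91/8282) = 1/((-12)² - 91/8282) = 1/(144 - 91/8282) = 1/(1192517/8282) = 8282/1192517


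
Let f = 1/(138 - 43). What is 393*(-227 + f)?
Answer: -8474652/95 ≈ -89207.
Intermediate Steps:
f = 1/95 ≈ 0.010526
393*(-227 + f) = 393*(-227 + 1/95) = 393*(-21564/95) = -8474652/95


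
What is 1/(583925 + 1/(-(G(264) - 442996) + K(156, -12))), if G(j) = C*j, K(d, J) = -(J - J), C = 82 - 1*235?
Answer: 483388/282262337901 ≈ 1.7125e-6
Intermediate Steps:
C = -153 (C = 82 - 235 = -153)
K(d, J) = 0 (K(d, J) = -1*0 = 0)
G(j) = -153*j
1/(583925 + 1/(-(G(264) - 442996) + K(156, -12))) = 1/(583925 + 1/(-(-153*264 - 442996) + 0)) = 1/(583925 + 1/(-(-40392 - 442996) + 0)) = 1/(583925 + 1/(-1*(-483388) + 0)) = 1/(583925 + 1/(483388 + 0)) = 1/(583925 + 1/483388) = 1/(282262337901/483388) = 483388/282262337901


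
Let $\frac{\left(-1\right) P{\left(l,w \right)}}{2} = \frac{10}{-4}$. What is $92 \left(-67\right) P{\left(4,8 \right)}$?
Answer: $-30820$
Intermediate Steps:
$P{\left(l,w \right)} = 5$ ($P{\left(l,w \right)} = - 2 \frac{10}{-4} = - 2 \cdot 10 \left(- \frac{1}{4}\right) = \left(-2\right) \left(- \frac{5}{2}\right) = 5$)
$92 \left(-67\right) P{\left(4,8 \right)} = 92 \left(-67\right) 5 = \left(-6164\right) 5 = -30820$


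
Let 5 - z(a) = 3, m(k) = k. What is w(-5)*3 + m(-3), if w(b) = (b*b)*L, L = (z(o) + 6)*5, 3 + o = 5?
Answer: 2997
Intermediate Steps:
o = 2 (o = -3 + 5 = 2)
z(a) = 2 (z(a) = 5 - 1*3 = 5 - 3 = 2)
L = 40 (L = (2 + 6)*5 = 8*5 = 40)
w(b) = 40*b**2 (w(b) = (b*b)*40 = b**2*40 = 40*b**2)
w(-5)*3 + m(-3) = (40*(-5)**2)*3 - 3 = (40*25)*3 - 3 = 1000*3 - 3 = 3000 - 3 = 2997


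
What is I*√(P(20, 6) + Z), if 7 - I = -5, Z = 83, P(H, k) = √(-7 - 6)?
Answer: 12*√(83 + I*√13) ≈ 109.35 + 2.374*I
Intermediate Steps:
P(H, k) = I*√13 (P(H, k) = √(-13) = I*√13)
I = 12 (I = 7 - 1*(-5) = 7 + 5 = 12)
I*√(P(20, 6) + Z) = 12*√(I*√13 + 83) = 12*√(83 + I*√13)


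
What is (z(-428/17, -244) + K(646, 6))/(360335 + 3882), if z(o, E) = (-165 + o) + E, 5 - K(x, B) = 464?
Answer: -15184/6191689 ≈ -0.0024523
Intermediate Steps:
K(x, B) = -459 (K(x, B) = 5 - 1*464 = 5 - 464 = -459)
z(o, E) = -165 + E + o
(z(-428/17, -244) + K(646, 6))/(360335 + 3882) = ((-165 - 244 - 428/17) - 459)/(360335 + 3882) = ((-165 - 244 - 428*1/17) - 459)/364217 = ((-165 - 244 - 428/17) - 459)*(1/364217) = (-7381/17 - 459)*(1/364217) = -15184/17*1/364217 = -15184/6191689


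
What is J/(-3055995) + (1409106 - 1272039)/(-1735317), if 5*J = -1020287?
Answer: -11994776198/982059273225 ≈ -0.012214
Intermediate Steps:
J = -1020287/5 (J = (⅕)*(-1020287) = -1020287/5 ≈ -2.0406e+5)
J/(-3055995) + (1409106 - 1272039)/(-1735317) = -1020287/5/(-3055995) + (1409106 - 1272039)/(-1735317) = -1020287/5*(-1/3055995) + 137067*(-1/1735317) = 1020287/15279975 - 45689/578439 = -11994776198/982059273225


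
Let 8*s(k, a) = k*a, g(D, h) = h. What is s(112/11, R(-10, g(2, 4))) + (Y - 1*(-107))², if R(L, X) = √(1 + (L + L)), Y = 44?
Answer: 22801 + 14*I*√19/11 ≈ 22801.0 + 5.5477*I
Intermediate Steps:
R(L, X) = √(1 + 2*L)
s(k, a) = a*k/8 (s(k, a) = (k*a)/8 = (a*k)/8 = a*k/8)
s(112/11, R(-10, g(2, 4))) + (Y - 1*(-107))² = √(1 + 2*(-10))*(112/11)/8 + (44 - 1*(-107))² = √(1 - 20)*(112*(1/11))/8 + (44 + 107)² = (⅛)*√(-19)*(112/11) + 151² = (⅛)*(I*√19)*(112/11) + 22801 = 14*I*√19/11 + 22801 = 22801 + 14*I*√19/11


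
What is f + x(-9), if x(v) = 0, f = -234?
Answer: -234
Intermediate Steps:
f + x(-9) = -234 + 0 = -234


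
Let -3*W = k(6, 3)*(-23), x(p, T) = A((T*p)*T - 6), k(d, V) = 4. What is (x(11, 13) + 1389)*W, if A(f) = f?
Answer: 298264/3 ≈ 99421.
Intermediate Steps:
x(p, T) = -6 + p*T² (x(p, T) = (T*p)*T - 6 = p*T² - 6 = -6 + p*T²)
W = 92/3 (W = -4*(-23)/3 = -⅓*(-92) = 92/3 ≈ 30.667)
(x(11, 13) + 1389)*W = ((-6 + 11*13²) + 1389)*(92/3) = ((-6 + 11*169) + 1389)*(92/3) = ((-6 + 1859) + 1389)*(92/3) = (1853 + 1389)*(92/3) = 3242*(92/3) = 298264/3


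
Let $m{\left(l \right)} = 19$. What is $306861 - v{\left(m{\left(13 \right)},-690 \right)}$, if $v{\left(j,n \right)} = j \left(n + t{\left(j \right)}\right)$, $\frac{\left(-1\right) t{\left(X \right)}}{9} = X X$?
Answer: $381702$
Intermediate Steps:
$t{\left(X \right)} = - 9 X^{2}$ ($t{\left(X \right)} = - 9 X X = - 9 X^{2}$)
$v{\left(j,n \right)} = j \left(n - 9 j^{2}\right)$
$306861 - v{\left(m{\left(13 \right)},-690 \right)} = 306861 - 19 \left(-690 - 9 \cdot 19^{2}\right) = 306861 - 19 \left(-690 - 3249\right) = 306861 - 19 \left(-3939\right) = 306861 - -74841 = 306861 + 74841 = 381702$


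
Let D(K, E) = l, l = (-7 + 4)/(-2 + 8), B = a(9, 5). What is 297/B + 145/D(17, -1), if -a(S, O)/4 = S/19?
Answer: -1787/4 ≈ -446.75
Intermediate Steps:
a(S, O) = -4*S/19
B = -36/19 (B = -4/19*9 = -36/19 ≈ -1.8947)
l = -½ (l = -3/6 = -3*⅙ = -½ ≈ -0.50000)
D(K, E) = -½
297/B + 145/D(17, -1) = 297/(-36/19) + 145/(-½) = 297*(-19/36) + 145*(-2) = -627/4 - 290 = -1787/4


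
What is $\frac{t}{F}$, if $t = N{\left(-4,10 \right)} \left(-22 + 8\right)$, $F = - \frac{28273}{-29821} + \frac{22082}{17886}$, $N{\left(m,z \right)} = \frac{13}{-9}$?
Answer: $\frac{735415681}{79377150} \approx 9.2648$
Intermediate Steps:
$N{\left(m,z \right)} = - \frac{13}{9}$ ($N{\left(m,z \right)} = 13 \left(- \frac{1}{9}\right) = - \frac{13}{9}$)
$F = \frac{52918100}{24244473}$ ($F = \left(-28273\right) \left(- \frac{1}{29821}\right) + 22082 \cdot \frac{1}{17886} = \frac{28273}{29821} + \frac{11041}{8943} = \frac{52918100}{24244473} \approx 2.1827$)
$t = \frac{182}{9}$ ($t = - \frac{13 \left(-22 + 8\right)}{9} = \left(- \frac{13}{9}\right) \left(-14\right) = \frac{182}{9} \approx 20.222$)
$\frac{t}{F} = \frac{182}{9 \cdot \frac{52918100}{24244473}} = \frac{182}{9} \cdot \frac{24244473}{52918100} = \frac{735415681}{79377150}$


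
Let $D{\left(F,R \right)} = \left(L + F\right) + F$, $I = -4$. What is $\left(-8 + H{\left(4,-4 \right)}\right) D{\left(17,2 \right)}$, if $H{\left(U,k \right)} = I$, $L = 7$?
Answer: $-492$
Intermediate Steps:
$H{\left(U,k \right)} = -4$
$D{\left(F,R \right)} = 7 + 2 F$ ($D{\left(F,R \right)} = \left(7 + F\right) + F = 7 + 2 F$)
$\left(-8 + H{\left(4,-4 \right)}\right) D{\left(17,2 \right)} = \left(-8 - 4\right) \left(7 + 2 \cdot 17\right) = - 12 \left(7 + 34\right) = \left(-12\right) 41 = -492$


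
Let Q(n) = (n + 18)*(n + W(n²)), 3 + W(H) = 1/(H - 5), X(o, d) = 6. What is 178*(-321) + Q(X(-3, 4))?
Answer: -1769022/31 ≈ -57065.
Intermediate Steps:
W(H) = -3 + 1/(-5 + H) (W(H) = -3 + 1/(H - 5) = -3 + 1/(-5 + H))
Q(n) = (18 + n)*(n + (16 - 3*n²)/(-5 + n²)) (Q(n) = (n + 18)*(n + (16 - 3*n²)/(-5 + n²)) = (18 + n)*(n + (16 - 3*n²)/(-5 + n²)))
178*(-321) + Q(X(-3, 4)) = 178*(-321) + (288 + 6⁴ - 74*6 - 59*6² + 15*6³)/(-5 + 6²) = -57138 + (288 + 1296 - 444 - 59*36 + 15*216)/(-5 + 36) = -57138 + (288 + 1296 - 444 - 2124 + 3240)/31 = -57138 + (1/31)*2256 = -57138 + 2256/31 = -1769022/31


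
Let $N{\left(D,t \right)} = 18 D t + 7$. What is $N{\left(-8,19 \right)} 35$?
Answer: $-95515$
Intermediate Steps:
$N{\left(D,t \right)} = 7 + 18 D t$ ($N{\left(D,t \right)} = 18 D t + 7 = 7 + 18 D t$)
$N{\left(-8,19 \right)} 35 = \left(7 + 18 \left(-8\right) 19\right) 35 = \left(7 - 2736\right) 35 = \left(-2729\right) 35 = -95515$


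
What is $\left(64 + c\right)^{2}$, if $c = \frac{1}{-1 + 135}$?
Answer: $\frac{73564929}{17956} \approx 4097.0$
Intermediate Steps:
$c = \frac{1}{134} \approx 0.0074627$
$\left(64 + c\right)^{2} = \left(64 + \frac{1}{134}\right)^{2} = \left(\frac{8577}{134}\right)^{2} = \frac{73564929}{17956}$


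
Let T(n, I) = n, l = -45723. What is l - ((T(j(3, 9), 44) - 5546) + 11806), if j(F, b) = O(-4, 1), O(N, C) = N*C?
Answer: -51979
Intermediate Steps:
O(N, C) = C*N
j(F, b) = -4 (j(F, b) = 1*(-4) = -4)
l - ((T(j(3, 9), 44) - 5546) + 11806) = -45723 - ((-4 - 5546) + 11806) = -45723 - (-5550 + 11806) = -45723 - 1*6256 = -45723 - 6256 = -51979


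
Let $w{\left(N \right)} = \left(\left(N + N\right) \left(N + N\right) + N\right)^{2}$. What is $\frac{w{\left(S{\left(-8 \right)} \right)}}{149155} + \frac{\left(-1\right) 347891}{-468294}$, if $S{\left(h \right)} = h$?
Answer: $\frac{80691636281}{69848391570} \approx 1.1552$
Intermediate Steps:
$w{\left(N \right)} = \left(N + 4 N^{2}\right)^{2}$ ($w{\left(N \right)} = \left(2 N 2 N + N\right)^{2} = \left(4 N^{2} + N\right)^{2} = \left(N + 4 N^{2}\right)^{2}$)
$\frac{w{\left(S{\left(-8 \right)} \right)}}{149155} + \frac{\left(-1\right) 347891}{-468294} = \frac{\left(-8\right)^{2} \left(1 + 4 \left(-8\right)\right)^{2}}{149155} + \frac{\left(-1\right) 347891}{-468294} = 64 \left(1 - 32\right)^{2} \cdot \frac{1}{149155} - - \frac{347891}{468294} = 64 \left(-31\right)^{2} \cdot \frac{1}{149155} + \frac{347891}{468294} = 64 \cdot 961 \cdot \frac{1}{149155} + \frac{347891}{468294} = 61504 \cdot \frac{1}{149155} + \frac{347891}{468294} = \frac{61504}{149155} + \frac{347891}{468294} = \frac{80691636281}{69848391570}$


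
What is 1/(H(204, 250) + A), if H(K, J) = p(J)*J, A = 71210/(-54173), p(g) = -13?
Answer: -54173/176133460 ≈ -0.00030757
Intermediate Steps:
A = -71210/54173 (A = 71210*(-1/54173) = -71210/54173 ≈ -1.3145)
H(K, J) = -13*J
1/(H(204, 250) + A) = 1/(-13*250 - 71210/54173) = 1/(-3250 - 71210/54173) = 1/(-176133460/54173) = -54173/176133460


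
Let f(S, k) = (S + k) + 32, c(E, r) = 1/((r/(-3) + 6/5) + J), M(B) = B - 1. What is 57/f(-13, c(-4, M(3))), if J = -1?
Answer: 399/118 ≈ 3.3814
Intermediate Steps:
M(B) = -1 + B
c(E, r) = 1/(⅕ - r/3) (c(E, r) = 1/((r/(-3) + 6/5) - 1) = 1/((r*(-⅓) + 6*(⅕)) - 1) = 1/((-r/3 + 6/5) - 1) = 1/((6/5 - r/3) - 1) = 1/(⅕ - r/3))
f(S, k) = 32 + S + k
57/f(-13, c(-4, M(3))) = 57/(32 - 13 - 15/(-3 + 5*(-1 + 3))) = 57/(32 - 13 - 15/(-3 + 5*2)) = 57/(32 - 13 - 15/(-3 + 10)) = 57/(32 - 13 - 15/7) = 57/(118/7) = 57*(7/118) = 399/118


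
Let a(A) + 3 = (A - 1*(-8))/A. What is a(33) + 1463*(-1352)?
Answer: -65273266/33 ≈ -1.9780e+6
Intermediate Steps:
a(A) = -3 + (8 + A)/A (a(A) = -3 + (A - 1*(-8))/A = -3 + (A + 8)/A = -3 + (8 + A)/A)
a(33) + 1463*(-1352) = (-2 + 8/33) + 1463*(-1352) = (-2 + 8*(1/33)) - 1977976 = (-2 + 8/33) - 1977976 = -58/33 - 1977976 = -65273266/33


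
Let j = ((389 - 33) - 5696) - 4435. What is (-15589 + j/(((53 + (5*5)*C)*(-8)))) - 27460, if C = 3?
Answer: -44072401/1024 ≈ -43039.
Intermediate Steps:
j = -9775 (j = (356 - 5696) - 4435 = -5340 - 4435 = -9775)
(-15589 + j/(((53 + (5*5)*C)*(-8)))) - 27460 = (-15589 - 9775*(-1/(8*(53 + (5*5)*3)))) - 27460 = (-15589 - 9775*(-1/(8*(53 + 25*3)))) - 27460 = (-15589 - 9775*(-1/(8*(53 + 75)))) - 27460 = (-15589 - 9775/(128*(-8))) - 27460 = (-15589 - 9775/(-1024)) - 27460 = (-15589 - 9775*(-1/1024)) - 27460 = (-15589 + 9775/1024) - 27460 = -15953361/1024 - 27460 = -44072401/1024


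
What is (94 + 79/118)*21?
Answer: 234591/118 ≈ 1988.1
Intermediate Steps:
(94 + 79/118)*21 = (11171/118)*21 = 234591/118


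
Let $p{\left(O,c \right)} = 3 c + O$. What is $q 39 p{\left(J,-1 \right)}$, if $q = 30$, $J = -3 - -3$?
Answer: $-3510$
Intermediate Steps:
$J = 0$ ($J = -3 + 3 = 0$)
$p{\left(O,c \right)} = O + 3 c$
$q 39 p{\left(J,-1 \right)} = 30 \cdot 39 \left(0 + 3 \left(-1\right)\right) = 1170 \left(0 - 3\right) = 1170 \left(-3\right) = -3510$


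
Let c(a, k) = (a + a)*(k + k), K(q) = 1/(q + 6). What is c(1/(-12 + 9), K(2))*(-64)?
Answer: 32/3 ≈ 10.667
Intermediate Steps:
K(q) = 1/(6 + q)
c(a, k) = 4*a*k (c(a, k) = (2*a)*(2*k) = 4*a*k)
c(1/(-12 + 9), K(2))*(-64) = (4/((-12 + 9)*(6 + 2)))*(-64) = (4/(-3*8))*(-64) = (4*(-⅓)*(⅛))*(-64) = -⅙*(-64) = 32/3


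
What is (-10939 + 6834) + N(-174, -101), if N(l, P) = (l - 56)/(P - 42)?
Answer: -586785/143 ≈ -4103.4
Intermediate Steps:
N(l, P) = (-56 + l)/(-42 + P)
(-10939 + 6834) + N(-174, -101) = (-10939 + 6834) + (-56 - 174)/(-42 - 101) = -4105 - 230/(-143) = -4105 - 1/143*(-230) = -4105 + 230/143 = -586785/143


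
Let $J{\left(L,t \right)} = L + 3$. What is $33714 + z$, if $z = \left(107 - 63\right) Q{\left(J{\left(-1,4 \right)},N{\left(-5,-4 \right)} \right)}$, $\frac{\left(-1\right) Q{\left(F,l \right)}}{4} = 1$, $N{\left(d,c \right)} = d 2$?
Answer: $33538$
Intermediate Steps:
$N{\left(d,c \right)} = 2 d$
$J{\left(L,t \right)} = 3 + L$
$Q{\left(F,l \right)} = -4$ ($Q{\left(F,l \right)} = \left(-4\right) 1 = -4$)
$z = -176$ ($z = \left(107 - 63\right) \left(-4\right) = 44 \left(-4\right) = -176$)
$33714 + z = 33714 - 176 = 33538$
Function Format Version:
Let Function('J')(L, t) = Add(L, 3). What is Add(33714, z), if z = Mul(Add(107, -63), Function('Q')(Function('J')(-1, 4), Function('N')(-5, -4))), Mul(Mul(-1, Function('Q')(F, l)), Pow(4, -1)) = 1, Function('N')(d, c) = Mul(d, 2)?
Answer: 33538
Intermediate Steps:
Function('N')(d, c) = Mul(2, d)
Function('J')(L, t) = Add(3, L)
Function('Q')(F, l) = -4 (Function('Q')(F, l) = Mul(-4, 1) = -4)
z = -176 (z = Mul(Add(107, -63), -4) = Mul(44, -4) = -176)
Add(33714, z) = Add(33714, -176) = 33538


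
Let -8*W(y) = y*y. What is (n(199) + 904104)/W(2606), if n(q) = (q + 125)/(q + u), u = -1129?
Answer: -280272132/263160395 ≈ -1.0650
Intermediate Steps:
W(y) = -y²/8 (W(y) = -y*y/8 = -y²/8)
n(q) = (125 + q)/(-1129 + q) (n(q) = (q + 125)/(q - 1129) = (125 + q)/(-1129 + q))
(n(199) + 904104)/W(2606) = ((125 + 199)/(-1129 + 199) + 904104)/((-⅛*2606²)) = (324/(-930) + 904104)/((-⅛*6791236)) = (-1/930*324 + 904104)/(-1697809/2) = (-54/155 + 904104)*(-2/1697809) = (140136066/155)*(-2/1697809) = -280272132/263160395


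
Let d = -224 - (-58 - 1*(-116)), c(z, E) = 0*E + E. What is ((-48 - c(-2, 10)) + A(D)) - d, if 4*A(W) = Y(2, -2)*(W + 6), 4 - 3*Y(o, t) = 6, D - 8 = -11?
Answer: 447/2 ≈ 223.50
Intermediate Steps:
D = -3 (D = 8 - 11 = -3)
Y(o, t) = -2/3 (Y(o, t) = 4/3 - 1/3*6 = 4/3 - 2 = -2/3)
c(z, E) = E (c(z, E) = 0 + E = E)
A(W) = -1 - W/6 (A(W) = (-2*(W + 6)/3)/4 = (-2*(6 + W)/3)/4 = (-4 - 2*W/3)/4 = -1 - W/6)
d = -282 (d = -224 - (-58 + 116) = -224 - 1*58 = -224 - 58 = -282)
((-48 - c(-2, 10)) + A(D)) - d = ((-48 - 1*10) + (-1 - 1/6*(-3))) - 1*(-282) = ((-48 - 10) + (-1 + 1/2)) + 282 = (-58 - 1/2) + 282 = -117/2 + 282 = 447/2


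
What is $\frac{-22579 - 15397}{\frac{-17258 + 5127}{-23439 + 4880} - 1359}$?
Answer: $\frac{352398292}{12604775} \approx 27.958$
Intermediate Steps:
$\frac{-22579 - 15397}{\frac{-17258 + 5127}{-23439 + 4880} - 1359} = \frac{-22579 - 15397}{- \frac{12131}{-18559} - 1359} = - \frac{37976}{\left(-12131\right) \left(- \frac{1}{18559}\right) - 1359} = - \frac{37976}{\frac{12131}{18559} - 1359} = - \frac{37976}{- \frac{25209550}{18559}} = \left(-37976\right) \left(- \frac{18559}{25209550}\right) = \frac{352398292}{12604775}$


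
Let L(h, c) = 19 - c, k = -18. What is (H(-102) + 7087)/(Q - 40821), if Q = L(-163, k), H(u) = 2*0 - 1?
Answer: -3543/20392 ≈ -0.17374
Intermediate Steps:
H(u) = -1 (H(u) = 0 - 1 = -1)
Q = 37 (Q = 19 - 1*(-18) = 19 + 18 = 37)
(H(-102) + 7087)/(Q - 40821) = (-1 + 7087)/(37 - 40821) = 7086/(-40784) = 7086*(-1/40784) = -3543/20392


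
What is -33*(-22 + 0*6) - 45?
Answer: 681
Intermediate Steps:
-33*(-22 + 0*6) - 45 = -33*(-22 + 0) - 45 = -33*(-22) - 45 = 726 - 45 = 681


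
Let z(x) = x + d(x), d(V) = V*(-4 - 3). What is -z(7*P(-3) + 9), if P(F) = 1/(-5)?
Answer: 228/5 ≈ 45.600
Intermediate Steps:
P(F) = -1/5
d(V) = -7*V (d(V) = V*(-7) = -7*V)
z(x) = -6*x (z(x) = x - 7*x = -6*x)
-z(7*P(-3) + 9) = -(-6)*(7*(-1/5) + 9) = -(-6)*(-7/5 + 9) = -(-6)*38/5 = -1*(-228/5) = 228/5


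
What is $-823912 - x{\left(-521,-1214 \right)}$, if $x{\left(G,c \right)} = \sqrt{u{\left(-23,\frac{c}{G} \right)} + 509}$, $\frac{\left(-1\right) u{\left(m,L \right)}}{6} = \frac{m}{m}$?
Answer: $-823912 - \sqrt{503} \approx -8.2393 \cdot 10^{5}$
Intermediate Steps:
$u{\left(m,L \right)} = -6$ ($u{\left(m,L \right)} = - 6 \frac{m}{m} = \left(-6\right) 1 = -6$)
$x{\left(G,c \right)} = \sqrt{503}$ ($x{\left(G,c \right)} = \sqrt{-6 + 509} = \sqrt{503}$)
$-823912 - x{\left(-521,-1214 \right)} = -823912 - \sqrt{503}$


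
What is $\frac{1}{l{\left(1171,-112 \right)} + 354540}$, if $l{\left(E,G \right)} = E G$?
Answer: $\frac{1}{223388} \approx 4.4765 \cdot 10^{-6}$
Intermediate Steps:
$\frac{1}{l{\left(1171,-112 \right)} + 354540} = \frac{1}{1171 \left(-112\right) + 354540} = \frac{1}{-131152 + 354540} = \frac{1}{223388}$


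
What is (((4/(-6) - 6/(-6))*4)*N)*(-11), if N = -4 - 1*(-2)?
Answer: 88/3 ≈ 29.333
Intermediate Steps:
N = -2 (N = -4 + 2 = -2)
(((4/(-6) - 6/(-6))*4)*N)*(-11) = (((4/(-6) - 6/(-6))*4)*(-2))*(-11) = (((4*(-⅙) - 6*(-⅙))*4)*(-2))*(-11) = (((-⅔ + 1)*4)*(-2))*(-11) = (((⅓)*4)*(-2))*(-11) = ((4/3)*(-2))*(-11) = -8/3*(-11) = 88/3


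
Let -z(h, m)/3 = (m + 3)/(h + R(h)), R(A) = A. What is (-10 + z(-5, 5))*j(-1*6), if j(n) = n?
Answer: 228/5 ≈ 45.600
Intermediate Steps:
z(h, m) = -3*(3 + m)/(2*h) (z(h, m) = -3*(m + 3)/(h + h) = -3*(3 + m)/(2*h))
(-10 + z(-5, 5))*j(-1*6) = (-10 + (3/2)*(-3 - 1*5)/(-5))*(-1*6) = (-10 + (3/2)*(-⅕)*(-3 - 5))*(-6) = (-10 + (3/2)*(-⅕)*(-8))*(-6) = (-10 + 12/5)*(-6) = -38/5*(-6) = 228/5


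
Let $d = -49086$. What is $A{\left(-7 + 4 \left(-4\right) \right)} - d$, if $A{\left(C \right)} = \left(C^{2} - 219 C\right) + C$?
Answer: $54629$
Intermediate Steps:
$A{\left(C \right)} = C^{2} - 218 C$
$A{\left(-7 + 4 \left(-4\right) \right)} - d = \left(-7 + 4 \left(-4\right)\right) \left(-218 + \left(-7 + 4 \left(-4\right)\right)\right) - -49086 = \left(-7 - 16\right) \left(-218 - 23\right) + 49086 = - 23 \left(-218 - 23\right) + 49086 = \left(-23\right) \left(-241\right) + 49086 = 5543 + 49086 = 54629$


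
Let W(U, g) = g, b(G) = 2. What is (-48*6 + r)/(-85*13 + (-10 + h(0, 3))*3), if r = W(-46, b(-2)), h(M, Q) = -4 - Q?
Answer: 143/578 ≈ 0.24740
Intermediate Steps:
r = 2
(-48*6 + r)/(-85*13 + (-10 + h(0, 3))*3) = (-48*6 + 2)/(-85*13 + (-10 + (-4 - 1*3))*3) = (-288 + 2)/(-1105 + (-10 + (-4 - 3))*3) = -286/(-1105 + (-10 - 7)*3) = -286/(-1105 - 17*3) = -286/(-1105 - 51) = -286/(-1156) = -286*(-1/1156) = 143/578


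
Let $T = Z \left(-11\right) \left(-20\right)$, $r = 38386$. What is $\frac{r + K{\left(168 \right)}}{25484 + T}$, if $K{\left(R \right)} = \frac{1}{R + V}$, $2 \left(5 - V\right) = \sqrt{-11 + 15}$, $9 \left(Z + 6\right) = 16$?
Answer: $\frac{59421537}{38011312} \approx 1.5633$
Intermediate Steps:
$Z = - \frac{38}{9}$ ($Z = -6 + \frac{1}{9} \cdot 16 = -6 + \frac{16}{9} = - \frac{38}{9} \approx -4.2222$)
$V = 4$ ($V = 5 - \frac{\sqrt{-11 + 15}}{2} = 5 - \frac{\sqrt{4}}{2} = 5 - 1 = 4$)
$K{\left(R \right)} = \frac{1}{4 + R}$ ($K{\left(R \right)} = \frac{1}{R + 4} = \frac{1}{4 + R}$)
$T = - \frac{8360}{9}$ ($T = \left(- \frac{38}{9}\right) \left(-11\right) \left(-20\right) = \frac{418}{9} \left(-20\right) = - \frac{8360}{9} \approx -928.89$)
$\frac{r + K{\left(168 \right)}}{25484 + T} = \frac{38386 + \frac{1}{4 + 168}}{25484 - \frac{8360}{9}} = \frac{38386 + \frac{1}{172}}{\frac{220996}{9}} = \left(38386 + \frac{1}{172}\right) \frac{9}{220996} = \frac{6602393}{172} \cdot \frac{9}{220996} = \frac{59421537}{38011312}$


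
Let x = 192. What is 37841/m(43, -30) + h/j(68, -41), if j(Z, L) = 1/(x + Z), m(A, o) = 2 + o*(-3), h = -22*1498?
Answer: -788269679/92 ≈ -8.5681e+6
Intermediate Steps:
h = -32956
m(A, o) = 2 - 3*o
j(Z, L) = 1/(192 + Z)
37841/m(43, -30) + h/j(68, -41) = 37841/(2 - 3*(-30)) - 32956/(1/(192 + 68)) = 37841/(2 + 90) - 32956/(1/260) = 37841/92 - 32956/1/260 = 37841*(1/92) - 32956*260 = 37841/92 - 8568560 = -788269679/92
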